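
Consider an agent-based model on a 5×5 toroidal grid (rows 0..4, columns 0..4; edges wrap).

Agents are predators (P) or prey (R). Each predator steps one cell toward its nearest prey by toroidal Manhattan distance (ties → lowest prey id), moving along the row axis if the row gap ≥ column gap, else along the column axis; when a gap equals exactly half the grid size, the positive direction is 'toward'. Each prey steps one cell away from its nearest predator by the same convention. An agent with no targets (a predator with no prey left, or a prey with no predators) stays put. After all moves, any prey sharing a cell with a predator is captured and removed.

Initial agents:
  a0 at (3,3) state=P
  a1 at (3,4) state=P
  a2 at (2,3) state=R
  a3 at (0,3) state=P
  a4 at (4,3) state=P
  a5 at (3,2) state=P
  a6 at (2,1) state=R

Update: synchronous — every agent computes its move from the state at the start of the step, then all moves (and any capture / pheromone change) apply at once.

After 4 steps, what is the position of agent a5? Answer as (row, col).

(0, 1)

t=1: a0@(2,3):P a1@(2,4):P a3@(1,3):P a4@(3,3):P a5@(2,2):P a6@(1,1):R
t=2: a0@(2,2):P a1@(2,0):P a3@(1,2):P a4@(2,3):P a5@(1,2):P a6@(1,0):R
t=3: a0@(2,1):P a1@(1,0):P a3@(1,1):P a4@(2,4):P a5@(1,1):P a6@(0,0):R
t=4: a0@(1,1):P a1@(0,0):P a3@(0,1):P a4@(1,4):P a5@(0,1):P a6@(4,0):R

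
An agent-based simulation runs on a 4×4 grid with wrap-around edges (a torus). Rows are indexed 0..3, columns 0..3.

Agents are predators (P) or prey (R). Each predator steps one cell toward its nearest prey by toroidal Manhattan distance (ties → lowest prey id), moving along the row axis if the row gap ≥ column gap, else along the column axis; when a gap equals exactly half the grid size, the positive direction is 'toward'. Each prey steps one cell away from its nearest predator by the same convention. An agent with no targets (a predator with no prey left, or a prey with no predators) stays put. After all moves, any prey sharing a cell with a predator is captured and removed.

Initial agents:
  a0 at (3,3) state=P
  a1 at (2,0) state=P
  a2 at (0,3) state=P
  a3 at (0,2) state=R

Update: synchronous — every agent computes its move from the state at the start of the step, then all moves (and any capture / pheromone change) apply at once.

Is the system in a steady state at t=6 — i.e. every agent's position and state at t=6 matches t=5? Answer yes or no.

yes

t=1: a0@(0,3):P a1@(3,0):P a2@(0,2):P a3@(0,1):R
t=2: a0@(0,0):P a1@(0,0):P a2@(0,1):P
t=3: (unchanged — steady state)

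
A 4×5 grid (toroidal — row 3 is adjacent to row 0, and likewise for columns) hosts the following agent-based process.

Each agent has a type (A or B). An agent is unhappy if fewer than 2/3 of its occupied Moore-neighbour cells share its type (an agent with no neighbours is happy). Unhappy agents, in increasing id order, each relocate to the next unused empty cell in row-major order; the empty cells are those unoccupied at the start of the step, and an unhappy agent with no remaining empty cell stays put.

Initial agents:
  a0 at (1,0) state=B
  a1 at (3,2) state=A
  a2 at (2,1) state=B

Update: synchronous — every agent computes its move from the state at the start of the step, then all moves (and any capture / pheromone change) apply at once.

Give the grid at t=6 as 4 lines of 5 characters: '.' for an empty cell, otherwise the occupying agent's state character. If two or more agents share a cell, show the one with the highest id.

t=1: a0@(1,0):B a1@(0,0):A a2@(0,1):B
t=2: a0@(0,2):B a1@(0,3):A a2@(0,4):B
t=3: a0@(0,0):B a1@(0,1):A a2@(1,0):B
t=4: a0@(0,2):B a1@(0,3):A a2@(0,4):B
t=5: a0@(0,0):B a1@(0,1):A a2@(1,0):B
t=6: a0@(0,2):B a1@(0,3):A a2@(0,4):B

..BAB
.....
.....
.....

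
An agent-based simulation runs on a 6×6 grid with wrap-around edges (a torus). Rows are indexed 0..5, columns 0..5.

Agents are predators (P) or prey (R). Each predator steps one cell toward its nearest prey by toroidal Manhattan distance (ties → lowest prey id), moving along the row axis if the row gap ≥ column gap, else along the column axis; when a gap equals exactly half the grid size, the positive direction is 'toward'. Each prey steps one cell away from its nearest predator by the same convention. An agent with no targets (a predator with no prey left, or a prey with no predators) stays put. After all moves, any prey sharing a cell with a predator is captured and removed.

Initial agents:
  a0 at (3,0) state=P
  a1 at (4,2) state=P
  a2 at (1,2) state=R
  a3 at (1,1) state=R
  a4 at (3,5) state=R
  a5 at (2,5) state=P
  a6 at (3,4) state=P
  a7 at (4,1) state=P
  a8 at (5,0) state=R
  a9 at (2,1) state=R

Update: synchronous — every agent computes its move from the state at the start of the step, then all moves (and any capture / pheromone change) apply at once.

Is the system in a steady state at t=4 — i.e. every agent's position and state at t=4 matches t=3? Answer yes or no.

t=1: a0@(3,5):P a1@(5,2):P a2@(0,2):R a3@(0,1):R a4@(3,4):R a5@(3,5):P a6@(3,5):P a7@(5,1):P a8@(0,0):R a9@(1,1):R
t=2: a0@(3,4):P a1@(0,2):P a2@(1,2):R a3@(1,1):R a4@(3,3):R a5@(3,4):P a6@(3,4):P a7@(0,1):P a8@(1,0):R a9@(2,1):R
t=3: a0@(3,3):P a1@(1,2):P a2@(2,2):R a3@(2,1):R a4@(3,2):R a5@(3,3):P a6@(3,3):P a7@(1,1):P a8@(2,0):R a9@(3,1):R
t=4: a0@(3,2):P a1@(2,2):P a3@(3,1):R a4@(3,1):R a5@(3,2):P a6@(3,2):P a7@(2,1):P a8@(3,0):R a9@(3,0):R

no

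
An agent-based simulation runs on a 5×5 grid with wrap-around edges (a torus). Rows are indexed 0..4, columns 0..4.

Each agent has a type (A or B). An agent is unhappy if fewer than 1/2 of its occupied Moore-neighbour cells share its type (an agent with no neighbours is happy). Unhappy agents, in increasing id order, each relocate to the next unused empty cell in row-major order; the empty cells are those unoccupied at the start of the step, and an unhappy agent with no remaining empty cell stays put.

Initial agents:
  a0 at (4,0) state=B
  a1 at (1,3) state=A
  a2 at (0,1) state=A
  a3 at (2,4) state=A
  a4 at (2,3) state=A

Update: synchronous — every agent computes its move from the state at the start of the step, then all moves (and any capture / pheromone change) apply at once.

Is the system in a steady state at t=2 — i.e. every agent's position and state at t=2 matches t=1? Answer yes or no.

t=1: a0@(0,0):B a1@(1,3):A a2@(0,2):A a3@(2,4):A a4@(2,3):A
t=2: (unchanged — steady state)

yes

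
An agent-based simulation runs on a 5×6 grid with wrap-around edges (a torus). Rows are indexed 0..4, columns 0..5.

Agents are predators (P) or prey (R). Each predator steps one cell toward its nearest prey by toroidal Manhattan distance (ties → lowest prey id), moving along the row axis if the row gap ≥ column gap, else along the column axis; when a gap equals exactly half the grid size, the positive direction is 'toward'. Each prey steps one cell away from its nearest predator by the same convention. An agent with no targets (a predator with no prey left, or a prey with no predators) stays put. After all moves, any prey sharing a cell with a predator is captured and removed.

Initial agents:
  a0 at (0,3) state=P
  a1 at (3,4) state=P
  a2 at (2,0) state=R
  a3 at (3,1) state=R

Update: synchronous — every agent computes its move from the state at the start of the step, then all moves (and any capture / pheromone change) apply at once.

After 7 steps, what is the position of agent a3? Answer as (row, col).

(3, 0)

t=1: a0@(4,3):P a1@(3,5):P a2@(2,1):R a3@(3,0):R
t=2: a0@(3,3):P a1@(3,0):P a2@(2,2):R a3@(3,1):R
t=3: a0@(2,3):P a1@(3,1):P a2@(1,2):R a3@(3,2):R
t=4: a0@(1,3):P a1@(3,2):P a2@(0,2):R a3@(3,3):R
t=5: a0@(0,3):P a1@(3,3):P a2@(4,2):R a3@(3,4):R
t=6: a0@(4,3):P a1@(3,4):P a2@(3,2):R a3@(3,5):R
t=7: a0@(3,3):P a1@(3,5):P a2@(2,2):R a3@(3,0):R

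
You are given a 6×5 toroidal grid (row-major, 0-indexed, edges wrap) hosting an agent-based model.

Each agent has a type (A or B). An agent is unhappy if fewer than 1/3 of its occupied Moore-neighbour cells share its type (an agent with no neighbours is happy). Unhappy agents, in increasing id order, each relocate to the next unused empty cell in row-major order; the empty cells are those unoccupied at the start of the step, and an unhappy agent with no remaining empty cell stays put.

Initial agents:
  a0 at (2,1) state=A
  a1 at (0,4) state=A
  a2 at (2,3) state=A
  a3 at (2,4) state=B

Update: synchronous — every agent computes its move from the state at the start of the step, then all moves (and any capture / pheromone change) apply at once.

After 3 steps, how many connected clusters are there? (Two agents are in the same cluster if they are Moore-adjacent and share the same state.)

3

t=1: a0@(2,1):A a1@(0,4):A a2@(0,0):A a3@(0,1):B
t=2: a0@(2,1):A a1@(0,4):A a2@(0,0):A a3@(0,2):B
t=3: (unchanged — steady state)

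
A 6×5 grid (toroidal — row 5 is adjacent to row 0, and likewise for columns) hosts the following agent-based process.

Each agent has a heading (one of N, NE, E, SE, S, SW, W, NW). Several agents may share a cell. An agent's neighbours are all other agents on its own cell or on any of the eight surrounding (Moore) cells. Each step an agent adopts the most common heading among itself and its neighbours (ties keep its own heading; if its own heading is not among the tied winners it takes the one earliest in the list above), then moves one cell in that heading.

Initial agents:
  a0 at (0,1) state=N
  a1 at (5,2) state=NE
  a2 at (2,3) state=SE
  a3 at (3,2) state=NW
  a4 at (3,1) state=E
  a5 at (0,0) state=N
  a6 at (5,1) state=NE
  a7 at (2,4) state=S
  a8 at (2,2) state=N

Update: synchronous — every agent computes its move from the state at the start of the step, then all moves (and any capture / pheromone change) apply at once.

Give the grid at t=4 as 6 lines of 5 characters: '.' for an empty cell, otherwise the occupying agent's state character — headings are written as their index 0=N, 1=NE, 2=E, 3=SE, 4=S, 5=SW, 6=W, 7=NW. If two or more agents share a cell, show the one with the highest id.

1....
11...
01...
.....
..0..
...7.

t=1: a0@(5,1):N a1@(4,3):NE a2@(3,4):SE a3@(2,1):NW a4@(3,2):E a5@(5,0):N a6@(4,2):NE a7@(3,4):S a8@(1,2):N
t=2: a0@(4,1):N a1@(3,4):NE a2@(4,0):SE a3@(1,0):NW a4@(2,3):NE a5@(4,0):N a6@(3,3):NE a7@(4,4):S a8@(0,2):N
t=3: a0@(3,1):N a1@(2,0):NE a2@(3,0):N a3@(0,4):NW a4@(1,4):NE a5@(3,0):N a6@(2,4):NE a7@(3,0):NE a8@(5,2):N
t=4: a0@(2,1):N a1@(1,1):NE a2@(2,0):N a3@(5,3):NW a4@(0,0):NE a5@(2,0):N a6@(1,0):NE a7@(2,1):NE a8@(4,2):N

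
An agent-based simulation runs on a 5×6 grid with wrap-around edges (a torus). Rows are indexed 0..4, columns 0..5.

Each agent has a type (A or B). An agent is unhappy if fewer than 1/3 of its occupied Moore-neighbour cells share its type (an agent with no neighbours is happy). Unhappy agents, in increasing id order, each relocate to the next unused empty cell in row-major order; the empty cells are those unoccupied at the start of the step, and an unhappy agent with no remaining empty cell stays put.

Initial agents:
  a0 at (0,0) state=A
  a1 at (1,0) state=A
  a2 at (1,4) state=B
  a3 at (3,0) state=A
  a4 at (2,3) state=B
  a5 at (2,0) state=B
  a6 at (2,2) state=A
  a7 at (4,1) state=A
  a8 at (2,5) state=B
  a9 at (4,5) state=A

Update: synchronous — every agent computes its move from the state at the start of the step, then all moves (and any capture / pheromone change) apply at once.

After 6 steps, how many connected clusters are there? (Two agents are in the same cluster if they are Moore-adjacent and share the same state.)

2

t=1: a0@(0,0):A a1@(1,0):A a2@(1,4):B a3@(3,0):A a4@(2,3):B a5@(2,0):B a6@(0,1):A a7@(4,1):A a8@(2,5):B a9@(4,5):A
t=2: (unchanged — steady state)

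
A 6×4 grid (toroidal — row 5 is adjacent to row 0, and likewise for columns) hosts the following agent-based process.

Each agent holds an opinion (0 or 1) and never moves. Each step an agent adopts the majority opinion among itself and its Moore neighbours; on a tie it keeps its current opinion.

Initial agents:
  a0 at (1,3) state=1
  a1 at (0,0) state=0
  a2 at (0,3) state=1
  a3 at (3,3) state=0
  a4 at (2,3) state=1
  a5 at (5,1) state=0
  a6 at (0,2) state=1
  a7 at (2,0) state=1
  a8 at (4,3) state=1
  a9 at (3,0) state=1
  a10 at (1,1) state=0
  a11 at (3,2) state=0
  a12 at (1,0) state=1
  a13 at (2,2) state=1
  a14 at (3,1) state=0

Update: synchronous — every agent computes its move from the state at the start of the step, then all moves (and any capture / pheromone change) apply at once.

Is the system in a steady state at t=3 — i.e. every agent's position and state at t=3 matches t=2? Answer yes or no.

no

t=1: a0@(1,3):1 a1@(0,0):0 a2@(0,3):1 a3@(3,3):1 a4@(2,3):1 a5@(5,1):0 a6@(0,2):1 a7@(2,0):1 a8@(4,3):1 a9@(3,0):1 a10@(1,1):1 a11@(3,2):0 a12@(1,0):1 a13@(2,2):0 a14@(3,1):1
t=2: a0@(1,3):1 a1@(0,0):1 a2@(0,3):1 a3@(3,3):1 a4@(2,3):1 a5@(5,1):0 a6@(0,2):1 a7@(2,0):1 a8@(4,3):1 a9@(3,0):1 a10@(1,1):1 a11@(3,2):1 a12@(1,0):1 a13@(2,2):1 a14@(3,1):1
t=3: a0@(1,3):1 a1@(0,0):1 a2@(0,3):1 a3@(3,3):1 a4@(2,3):1 a5@(5,1):1 a6@(0,2):1 a7@(2,0):1 a8@(4,3):1 a9@(3,0):1 a10@(1,1):1 a11@(3,2):1 a12@(1,0):1 a13@(2,2):1 a14@(3,1):1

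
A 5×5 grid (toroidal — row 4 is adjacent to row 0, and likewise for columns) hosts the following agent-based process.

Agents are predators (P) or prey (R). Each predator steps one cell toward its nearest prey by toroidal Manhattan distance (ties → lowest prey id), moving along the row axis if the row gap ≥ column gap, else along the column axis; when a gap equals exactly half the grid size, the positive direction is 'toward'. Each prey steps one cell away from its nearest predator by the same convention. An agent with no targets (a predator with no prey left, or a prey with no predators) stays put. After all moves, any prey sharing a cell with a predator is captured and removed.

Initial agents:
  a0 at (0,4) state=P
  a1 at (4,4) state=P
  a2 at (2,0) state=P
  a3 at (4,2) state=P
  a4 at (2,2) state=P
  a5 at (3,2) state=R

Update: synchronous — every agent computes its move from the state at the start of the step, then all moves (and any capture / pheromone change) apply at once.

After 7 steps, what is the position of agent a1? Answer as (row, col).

(3, 3)

t=1: a0@(4,4):P a1@(4,3):P a2@(2,1):P a3@(3,2):P a4@(3,2):P a5@(2,2):R
t=2: a0@(3,4):P a1@(3,3):P a2@(2,2):P a3@(2,2):P a4@(2,2):P a5@(2,3):R
t=3: a0@(2,4):P a1@(2,3):P a2@(2,3):P a3@(2,3):P a4@(2,3):P a5@(1,3):R
t=4: a0@(1,4):P a1@(1,3):P a2@(1,3):P a3@(1,3):P a4@(1,3):P a5@(0,3):R
t=5: a0@(0,4):P a1@(0,3):P a2@(0,3):P a3@(0,3):P a4@(0,3):P a5@(4,3):R
t=6: a0@(4,4):P a1@(4,3):P a2@(4,3):P a3@(4,3):P a4@(4,3):P a5@(3,3):R
t=7: a0@(3,4):P a1@(3,3):P a2@(3,3):P a3@(3,3):P a4@(3,3):P a5@(2,3):R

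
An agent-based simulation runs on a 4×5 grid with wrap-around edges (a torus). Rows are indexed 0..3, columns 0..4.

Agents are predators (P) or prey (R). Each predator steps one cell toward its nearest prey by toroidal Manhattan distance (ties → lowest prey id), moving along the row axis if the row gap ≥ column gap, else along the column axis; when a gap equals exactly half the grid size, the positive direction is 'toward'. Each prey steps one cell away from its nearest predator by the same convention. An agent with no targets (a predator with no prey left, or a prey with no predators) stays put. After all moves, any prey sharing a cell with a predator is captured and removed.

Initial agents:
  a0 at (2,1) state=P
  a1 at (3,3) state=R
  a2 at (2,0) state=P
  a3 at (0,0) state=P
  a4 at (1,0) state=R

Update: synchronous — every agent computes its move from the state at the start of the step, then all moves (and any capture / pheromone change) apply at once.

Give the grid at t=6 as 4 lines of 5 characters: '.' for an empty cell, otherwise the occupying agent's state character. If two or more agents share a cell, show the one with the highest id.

t=1: a0@(1,1):P a1@(3,4):R a2@(1,0):P a3@(1,0):P a4@(0,0):R
t=2: a0@(0,1):P a1@(2,4):R a2@(0,0):P a3@(0,0):P a4@(3,0):R
t=3: a0@(3,1):P a1@(1,4):R a2@(3,0):P a3@(3,0):P a4@(2,0):R
t=4: a0@(2,1):P a1@(0,4):R a2@(2,0):P a3@(2,0):P a4@(1,0):R
t=5: a0@(1,1):P a1@(3,4):R a2@(1,0):P a3@(1,0):P a4@(0,0):R
t=6: a0@(0,1):P a1@(2,4):R a2@(0,0):P a3@(0,0):P a4@(3,0):R

PP...
.....
....R
R....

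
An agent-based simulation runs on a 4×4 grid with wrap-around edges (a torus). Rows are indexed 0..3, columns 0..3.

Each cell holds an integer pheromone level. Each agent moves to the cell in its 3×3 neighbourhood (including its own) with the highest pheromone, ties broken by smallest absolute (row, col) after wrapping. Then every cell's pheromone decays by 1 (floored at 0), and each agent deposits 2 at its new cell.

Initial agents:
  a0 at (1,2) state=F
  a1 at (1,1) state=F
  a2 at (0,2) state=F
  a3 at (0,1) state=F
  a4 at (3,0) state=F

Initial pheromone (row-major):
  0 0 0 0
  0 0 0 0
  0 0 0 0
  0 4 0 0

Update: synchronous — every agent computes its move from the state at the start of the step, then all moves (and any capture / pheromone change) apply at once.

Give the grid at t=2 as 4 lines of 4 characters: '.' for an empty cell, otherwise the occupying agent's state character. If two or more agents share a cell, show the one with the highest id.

....
....
....
.F..

t=1: a0@(0,1) a1@(0,0) a2@(3,1) a3@(3,1) a4@(3,1) | pheromone: 2 2 0 0 / 0 0 0 0 / 0 0 0 0 / 0 9 0 0
t=2: a0@(3,1) a1@(3,1) a2@(3,1) a3@(3,1) a4@(3,1) | pheromone: 1 1 0 0 / 0 0 0 0 / 0 0 0 0 / 0 18 0 0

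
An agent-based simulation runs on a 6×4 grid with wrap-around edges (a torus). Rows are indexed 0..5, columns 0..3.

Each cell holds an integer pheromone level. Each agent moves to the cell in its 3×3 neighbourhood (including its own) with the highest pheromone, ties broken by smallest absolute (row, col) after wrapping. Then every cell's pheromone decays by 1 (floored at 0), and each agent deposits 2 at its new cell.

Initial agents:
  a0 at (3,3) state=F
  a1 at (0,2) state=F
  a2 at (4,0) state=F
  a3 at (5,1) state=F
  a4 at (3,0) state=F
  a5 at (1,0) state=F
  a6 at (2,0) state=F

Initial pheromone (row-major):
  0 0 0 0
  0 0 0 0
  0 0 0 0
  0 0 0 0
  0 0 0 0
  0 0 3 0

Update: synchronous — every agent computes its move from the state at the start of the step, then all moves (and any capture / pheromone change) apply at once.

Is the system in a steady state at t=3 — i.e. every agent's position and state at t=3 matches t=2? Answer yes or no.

t=1: a0@(2,0) a1@(5,2) a2@(3,0) a3@(5,2) a4@(2,0) a5@(0,0) a6@(1,0) | pheromone: 2 0 0 0 / 2 0 0 0 / 4 0 0 0 / 2 0 0 0 / 0 0 0 0 / 0 0 6 0
t=2: a0@(2,0) a1@(5,2) a2@(2,0) a3@(5,2) a4@(2,0) a5@(0,0) a6@(2,0) | pheromone: 3 0 0 0 / 1 0 0 0 / 11 0 0 0 / 1 0 0 0 / 0 0 0 0 / 0 0 9 0
t=3: a0@(2,0) a1@(5,2) a2@(2,0) a3@(5,2) a4@(2,0) a5@(0,0) a6@(2,0) | pheromone: 4 0 0 0 / 0 0 0 0 / 18 0 0 0 / 0 0 0 0 / 0 0 0 0 / 0 0 12 0

yes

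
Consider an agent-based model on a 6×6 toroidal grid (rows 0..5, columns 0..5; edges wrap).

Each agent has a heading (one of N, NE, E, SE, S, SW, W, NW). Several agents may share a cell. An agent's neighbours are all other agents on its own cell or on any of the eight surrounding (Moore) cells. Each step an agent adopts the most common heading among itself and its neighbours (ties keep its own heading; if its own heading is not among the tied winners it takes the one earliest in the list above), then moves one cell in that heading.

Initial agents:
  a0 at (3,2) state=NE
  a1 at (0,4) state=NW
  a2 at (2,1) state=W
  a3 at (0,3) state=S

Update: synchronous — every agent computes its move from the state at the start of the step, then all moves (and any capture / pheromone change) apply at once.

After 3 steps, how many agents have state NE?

1

t=1: a0@(2,3):NE a1@(5,3):NW a2@(2,0):W a3@(1,3):S
t=2: a0@(1,4):NE a1@(4,2):NW a2@(2,5):W a3@(2,3):S
t=3: a0@(0,5):NE a1@(3,1):NW a2@(2,4):W a3@(3,3):S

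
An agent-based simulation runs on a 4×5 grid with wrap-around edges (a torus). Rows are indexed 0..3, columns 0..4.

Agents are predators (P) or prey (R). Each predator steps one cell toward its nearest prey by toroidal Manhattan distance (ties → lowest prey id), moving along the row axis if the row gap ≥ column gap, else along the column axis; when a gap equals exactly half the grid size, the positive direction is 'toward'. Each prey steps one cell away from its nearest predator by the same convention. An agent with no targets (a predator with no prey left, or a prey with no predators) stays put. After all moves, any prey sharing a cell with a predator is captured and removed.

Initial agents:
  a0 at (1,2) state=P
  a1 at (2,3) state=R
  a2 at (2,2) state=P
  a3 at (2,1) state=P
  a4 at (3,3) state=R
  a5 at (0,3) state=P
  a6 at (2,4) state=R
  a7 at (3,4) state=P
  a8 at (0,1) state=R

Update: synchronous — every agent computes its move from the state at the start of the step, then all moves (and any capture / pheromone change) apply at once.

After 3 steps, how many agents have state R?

3

t=1: a0@(2,2):P a1@(2,4):R a2@(2,3):P a3@(2,2):P a5@(3,3):P a6@(1,4):R a7@(3,3):P a8@(3,1):R
t=2: a0@(2,3):P a1@(2,0):R a2@(2,4):P a3@(2,3):P a5@(2,3):P a6@(0,4):R a7@(2,3):P a8@(0,1):R
t=3: a0@(2,4):P a1@(2,1):R a2@(2,0):P a3@(2,4):P a5@(2,4):P a6@(3,4):R a7@(2,4):P a8@(3,1):R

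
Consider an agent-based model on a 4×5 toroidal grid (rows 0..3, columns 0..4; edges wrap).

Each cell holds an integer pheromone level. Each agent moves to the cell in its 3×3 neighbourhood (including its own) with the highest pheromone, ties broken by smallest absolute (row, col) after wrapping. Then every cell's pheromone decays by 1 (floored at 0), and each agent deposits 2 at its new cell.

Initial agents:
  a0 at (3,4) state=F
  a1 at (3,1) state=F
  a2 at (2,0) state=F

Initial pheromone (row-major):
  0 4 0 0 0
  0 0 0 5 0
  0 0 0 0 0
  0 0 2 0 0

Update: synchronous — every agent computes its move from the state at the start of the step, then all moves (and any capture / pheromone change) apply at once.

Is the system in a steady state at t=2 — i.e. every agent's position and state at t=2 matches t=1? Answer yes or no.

no

t=1: a0@(0,0) a1@(0,1) a2@(1,0) | pheromone: 2 5 0 0 0 / 2 0 0 4 0 / 0 0 0 0 0 / 0 0 1 0 0
t=2: a0@(0,1) a1@(0,1) a2@(0,1) | pheromone: 1 10 0 0 0 / 1 0 0 3 0 / 0 0 0 0 0 / 0 0 0 0 0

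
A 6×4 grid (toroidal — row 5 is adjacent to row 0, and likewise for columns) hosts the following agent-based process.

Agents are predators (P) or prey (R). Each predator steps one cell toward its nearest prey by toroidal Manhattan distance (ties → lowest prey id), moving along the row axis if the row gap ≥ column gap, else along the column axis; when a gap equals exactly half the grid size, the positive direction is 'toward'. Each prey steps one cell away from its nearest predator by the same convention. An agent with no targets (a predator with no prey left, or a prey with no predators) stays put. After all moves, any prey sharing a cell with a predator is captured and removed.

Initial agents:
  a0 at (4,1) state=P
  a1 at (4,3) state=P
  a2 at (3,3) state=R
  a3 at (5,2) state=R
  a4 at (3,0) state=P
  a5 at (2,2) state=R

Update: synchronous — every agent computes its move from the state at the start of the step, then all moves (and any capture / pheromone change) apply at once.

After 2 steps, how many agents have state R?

3

t=1: a0@(5,1):P a1@(3,3):P a2@(2,3):R a3@(0,2):R a4@(3,3):P a5@(1,2):R
t=2: a0@(0,1):P a1@(2,3):P a2@(1,3):R a3@(1,2):R a4@(2,3):P a5@(2,2):R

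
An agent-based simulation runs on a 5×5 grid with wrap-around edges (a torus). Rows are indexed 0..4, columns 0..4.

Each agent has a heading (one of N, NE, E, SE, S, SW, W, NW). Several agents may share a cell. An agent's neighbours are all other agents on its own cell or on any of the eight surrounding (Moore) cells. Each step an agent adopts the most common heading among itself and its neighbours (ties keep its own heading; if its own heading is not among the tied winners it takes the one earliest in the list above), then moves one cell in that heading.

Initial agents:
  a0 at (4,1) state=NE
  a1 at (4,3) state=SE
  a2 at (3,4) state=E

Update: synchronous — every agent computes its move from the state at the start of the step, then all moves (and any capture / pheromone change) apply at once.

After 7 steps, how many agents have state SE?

1

t=1: a0@(3,2):NE a1@(0,4):SE a2@(3,0):E
t=2: a0@(2,3):NE a1@(1,0):SE a2@(3,1):E
t=3: a0@(1,4):NE a1@(2,1):SE a2@(3,2):E
t=4: a0@(0,0):NE a1@(3,2):SE a2@(3,3):E
t=5: a0@(4,1):NE a1@(4,3):SE a2@(3,4):E
t=6: a0@(3,2):NE a1@(0,4):SE a2@(3,0):E
t=7: a0@(2,3):NE a1@(1,0):SE a2@(3,1):E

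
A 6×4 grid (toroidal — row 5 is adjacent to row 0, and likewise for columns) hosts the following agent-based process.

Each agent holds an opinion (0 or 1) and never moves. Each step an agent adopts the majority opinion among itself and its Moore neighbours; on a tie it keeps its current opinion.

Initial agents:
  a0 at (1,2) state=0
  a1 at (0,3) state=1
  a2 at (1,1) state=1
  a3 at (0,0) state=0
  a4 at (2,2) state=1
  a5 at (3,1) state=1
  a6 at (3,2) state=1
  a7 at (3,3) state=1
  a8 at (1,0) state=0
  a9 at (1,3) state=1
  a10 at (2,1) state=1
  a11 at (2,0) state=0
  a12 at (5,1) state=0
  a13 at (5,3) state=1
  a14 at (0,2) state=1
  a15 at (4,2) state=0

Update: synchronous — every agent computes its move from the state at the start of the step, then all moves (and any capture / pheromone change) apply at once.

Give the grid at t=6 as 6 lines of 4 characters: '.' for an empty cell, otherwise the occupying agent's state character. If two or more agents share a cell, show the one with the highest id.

1.11
1111
111.
.111
..1.
.1.1

t=1: a0@(1,2):1 a1@(0,3):1 a2@(1,1):1 a3@(0,0):1 a4@(2,2):1 a5@(3,1):1 a6@(3,2):1 a7@(3,3):1 a8@(1,0):1 a9@(1,3):1 a10@(2,1):1 a11@(2,0):1 a12@(5,1):0 a13@(5,3):1 a14@(0,2):1 a15@(4,2):1
t=2: a0@(1,2):1 a1@(0,3):1 a2@(1,1):1 a3@(0,0):1 a4@(2,2):1 a5@(3,1):1 a6@(3,2):1 a7@(3,3):1 a8@(1,0):1 a9@(1,3):1 a10@(2,1):1 a11@(2,0):1 a12@(5,1):1 a13@(5,3):1 a14@(0,2):1 a15@(4,2):1
t=3: (unchanged — steady state)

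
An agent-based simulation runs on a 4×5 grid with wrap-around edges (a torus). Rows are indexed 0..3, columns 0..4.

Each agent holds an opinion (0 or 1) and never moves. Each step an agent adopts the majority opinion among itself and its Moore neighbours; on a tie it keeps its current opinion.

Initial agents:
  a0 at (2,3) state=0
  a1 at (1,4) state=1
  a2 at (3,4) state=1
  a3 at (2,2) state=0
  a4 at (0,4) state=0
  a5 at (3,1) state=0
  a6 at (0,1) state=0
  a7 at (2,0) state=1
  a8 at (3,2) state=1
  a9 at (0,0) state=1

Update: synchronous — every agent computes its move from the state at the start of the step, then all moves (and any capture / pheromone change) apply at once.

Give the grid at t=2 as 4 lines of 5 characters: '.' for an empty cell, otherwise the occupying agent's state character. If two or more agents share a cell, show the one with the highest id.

t=1: a0@(2,3):1 a1@(1,4):1 a2@(3,4):1 a3@(2,2):0 a4@(0,4):1 a5@(3,1):0 a6@(0,1):0 a7@(2,0):1 a8@(3,2):0 a9@(0,0):1
t=2: (unchanged — steady state)

10..1
....1
1.01.
.00.1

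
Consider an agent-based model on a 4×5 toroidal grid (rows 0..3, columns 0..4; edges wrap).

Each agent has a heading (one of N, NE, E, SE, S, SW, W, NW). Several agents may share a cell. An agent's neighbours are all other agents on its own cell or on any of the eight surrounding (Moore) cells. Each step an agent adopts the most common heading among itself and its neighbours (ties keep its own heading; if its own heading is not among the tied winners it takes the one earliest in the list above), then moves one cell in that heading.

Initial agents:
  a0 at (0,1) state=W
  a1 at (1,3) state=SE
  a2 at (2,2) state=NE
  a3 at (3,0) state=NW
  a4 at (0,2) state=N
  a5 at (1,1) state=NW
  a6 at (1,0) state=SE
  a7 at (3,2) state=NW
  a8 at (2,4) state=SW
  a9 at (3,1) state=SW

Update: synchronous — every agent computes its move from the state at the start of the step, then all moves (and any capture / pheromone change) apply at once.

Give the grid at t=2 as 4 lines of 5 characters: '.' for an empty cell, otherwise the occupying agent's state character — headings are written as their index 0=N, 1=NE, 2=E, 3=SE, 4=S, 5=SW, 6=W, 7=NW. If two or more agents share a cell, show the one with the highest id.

t=1: a0@(3,0):NW a1@(2,4):SE a2@(1,1):NW a3@(0,4):SW a4@(3,1):NW a5@(0,0):NW a6@(2,1):SE a7@(2,1):NW a8@(3,0):SE a9@(2,0):NW
t=2: a0@(2,4):NW a1@(3,0):SE a2@(0,0):NW a3@(3,3):NW a4@(2,0):NW a5@(3,4):NW a6@(1,0):NW a7@(1,0):NW a8@(2,4):NW a9@(1,4):NW

7....
7...7
7...7
3..77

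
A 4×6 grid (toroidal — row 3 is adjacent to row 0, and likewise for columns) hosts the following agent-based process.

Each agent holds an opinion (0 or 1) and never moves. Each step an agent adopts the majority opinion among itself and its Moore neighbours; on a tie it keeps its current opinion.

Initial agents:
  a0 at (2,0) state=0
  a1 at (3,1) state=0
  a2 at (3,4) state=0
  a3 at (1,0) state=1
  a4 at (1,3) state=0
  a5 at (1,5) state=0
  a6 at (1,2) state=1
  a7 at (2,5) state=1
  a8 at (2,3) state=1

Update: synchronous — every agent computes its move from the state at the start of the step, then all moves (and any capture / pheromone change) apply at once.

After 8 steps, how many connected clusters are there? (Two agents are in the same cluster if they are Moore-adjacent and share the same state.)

2

t=1: a0@(2,0):0 a1@(3,1):0 a2@(3,4):1 a3@(1,0):1 a4@(1,3):1 a5@(1,5):0 a6@(1,2):1 a7@(2,5):0 a8@(2,3):1
t=2: a0@(2,0):0 a1@(3,1):0 a2@(3,4):1 a3@(1,0):0 a4@(1,3):1 a5@(1,5):0 a6@(1,2):1 a7@(2,5):0 a8@(2,3):1
t=3: (unchanged — steady state)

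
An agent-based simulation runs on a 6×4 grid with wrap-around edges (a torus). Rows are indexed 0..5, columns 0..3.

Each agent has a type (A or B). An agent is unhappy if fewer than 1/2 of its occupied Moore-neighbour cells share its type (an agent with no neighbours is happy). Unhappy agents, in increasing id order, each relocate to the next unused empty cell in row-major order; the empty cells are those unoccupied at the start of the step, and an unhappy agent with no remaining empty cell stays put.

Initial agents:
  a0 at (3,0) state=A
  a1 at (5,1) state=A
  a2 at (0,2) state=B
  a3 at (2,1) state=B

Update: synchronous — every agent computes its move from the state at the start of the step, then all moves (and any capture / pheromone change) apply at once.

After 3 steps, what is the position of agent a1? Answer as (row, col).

t=1: a0@(0,0):A a1@(0,1):A a2@(0,3):B a3@(1,0):B
t=2: a0@(0,2):A a1@(0,1):A a2@(0,3):B a3@(1,1):B
t=3: a0@(0,0):A a1@(0,1):A a2@(1,0):B a3@(1,2):B

(0, 1)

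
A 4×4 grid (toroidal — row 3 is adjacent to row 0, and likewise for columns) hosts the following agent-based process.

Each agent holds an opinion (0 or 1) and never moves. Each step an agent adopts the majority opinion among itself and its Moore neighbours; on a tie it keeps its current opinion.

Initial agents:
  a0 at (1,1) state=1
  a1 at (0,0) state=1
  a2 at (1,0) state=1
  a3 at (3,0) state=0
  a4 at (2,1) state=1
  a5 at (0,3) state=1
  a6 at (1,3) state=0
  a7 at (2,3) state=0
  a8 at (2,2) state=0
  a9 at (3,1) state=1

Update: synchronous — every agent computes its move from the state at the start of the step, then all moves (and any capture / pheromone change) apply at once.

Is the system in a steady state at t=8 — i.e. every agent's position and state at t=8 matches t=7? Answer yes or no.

yes

t=1: a0@(1,1):1 a1@(0,0):1 a2@(1,0):1 a3@(3,0):1 a4@(2,1):1 a5@(0,3):1 a6@(1,3):0 a7@(2,3):0 a8@(2,2):0 a9@(3,1):1
t=2: (unchanged — steady state)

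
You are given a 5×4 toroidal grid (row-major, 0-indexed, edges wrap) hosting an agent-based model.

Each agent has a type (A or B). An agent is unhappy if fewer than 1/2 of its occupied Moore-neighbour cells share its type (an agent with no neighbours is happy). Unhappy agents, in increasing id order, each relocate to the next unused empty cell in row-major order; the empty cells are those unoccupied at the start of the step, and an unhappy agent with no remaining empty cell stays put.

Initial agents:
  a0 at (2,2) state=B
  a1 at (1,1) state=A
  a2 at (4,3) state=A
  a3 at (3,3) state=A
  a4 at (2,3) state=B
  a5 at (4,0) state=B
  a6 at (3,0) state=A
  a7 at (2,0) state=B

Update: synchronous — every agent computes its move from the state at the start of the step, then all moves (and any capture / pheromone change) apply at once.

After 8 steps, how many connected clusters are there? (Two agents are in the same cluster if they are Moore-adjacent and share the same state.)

t=1: a0@(0,0):B a1@(0,1):A a2@(4,3):A a3@(0,2):A a4@(2,3):B a5@(0,3):B a6@(1,0):A a7@(1,2):B
t=2: a0@(1,1):B a1@(0,1):A a2@(1,3):A a3@(0,2):A a4@(2,3):B a5@(2,0):B a6@(2,1):A a7@(1,2):B
t=3: a0@(0,0):B a1@(0,3):A a2@(1,0):A a3@(0,2):A a4@(2,3):B a5@(2,0):B a6@(2,2):A a7@(3,0):B
t=4: a0@(0,1):B a1@(0,3):A a2@(1,1):A a3@(0,2):A a4@(2,3):B a5@(2,0):B a6@(1,2):A a7@(3,0):B
t=5: a0@(0,0):B a1@(0,3):A a2@(1,1):A a3@(0,2):A a4@(2,3):B a5@(2,0):B a6@(1,2):A a7@(3,0):B
t=6: a0@(0,1):B a1@(0,3):A a2@(1,1):A a3@(0,2):A a4@(2,3):B a5@(2,0):B a6@(1,2):A a7@(3,0):B
t=7: a0@(0,0):B a1@(0,3):A a2@(1,1):A a3@(0,2):A a4@(2,3):B a5@(2,0):B a6@(1,2):A a7@(3,0):B
t=8: a0@(0,1):B a1@(0,3):A a2@(1,1):A a3@(0,2):A a4@(2,3):B a5@(2,0):B a6@(1,2):A a7@(3,0):B

3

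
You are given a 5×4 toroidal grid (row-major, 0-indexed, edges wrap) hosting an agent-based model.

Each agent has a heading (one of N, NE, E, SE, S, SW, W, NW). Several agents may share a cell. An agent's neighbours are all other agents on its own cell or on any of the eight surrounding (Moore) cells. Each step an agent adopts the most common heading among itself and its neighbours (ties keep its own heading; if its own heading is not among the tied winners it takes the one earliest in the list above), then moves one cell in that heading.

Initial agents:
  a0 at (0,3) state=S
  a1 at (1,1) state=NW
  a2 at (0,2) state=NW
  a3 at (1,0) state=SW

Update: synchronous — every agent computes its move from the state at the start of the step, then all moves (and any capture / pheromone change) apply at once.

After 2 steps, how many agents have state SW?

t=1: a0@(1,3):S a1@(0,0):NW a2@(4,1):NW a3@(2,3):SW
t=2: a0@(2,3):S a1@(4,3):NW a2@(3,0):NW a3@(3,2):SW

1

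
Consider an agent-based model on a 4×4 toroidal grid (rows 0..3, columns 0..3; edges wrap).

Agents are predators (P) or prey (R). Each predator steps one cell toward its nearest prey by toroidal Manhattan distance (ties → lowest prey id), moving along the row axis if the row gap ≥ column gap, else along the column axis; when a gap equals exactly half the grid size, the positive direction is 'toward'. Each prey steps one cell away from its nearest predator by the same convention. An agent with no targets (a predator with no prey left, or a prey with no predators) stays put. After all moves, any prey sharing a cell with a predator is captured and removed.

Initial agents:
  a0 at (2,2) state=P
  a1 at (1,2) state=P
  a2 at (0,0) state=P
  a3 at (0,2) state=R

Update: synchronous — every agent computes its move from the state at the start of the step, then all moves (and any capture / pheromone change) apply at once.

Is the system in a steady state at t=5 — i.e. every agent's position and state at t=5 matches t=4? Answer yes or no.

t=1: a0@(3,2):P a1@(0,2):P a2@(0,1):P
t=2: (unchanged — steady state)

yes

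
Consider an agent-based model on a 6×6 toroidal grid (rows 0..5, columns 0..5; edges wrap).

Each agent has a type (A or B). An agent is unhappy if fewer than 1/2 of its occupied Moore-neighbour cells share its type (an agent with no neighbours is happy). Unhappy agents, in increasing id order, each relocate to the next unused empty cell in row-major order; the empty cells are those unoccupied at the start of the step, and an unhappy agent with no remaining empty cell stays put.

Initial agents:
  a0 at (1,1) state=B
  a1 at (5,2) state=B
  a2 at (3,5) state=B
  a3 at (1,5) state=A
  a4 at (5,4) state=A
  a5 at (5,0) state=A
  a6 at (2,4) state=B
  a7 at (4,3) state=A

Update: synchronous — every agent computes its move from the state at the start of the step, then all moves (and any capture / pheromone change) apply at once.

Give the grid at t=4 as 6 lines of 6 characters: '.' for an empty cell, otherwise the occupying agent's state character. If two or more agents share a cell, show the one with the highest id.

..BA..
.B....
....B.
.....B
...A..
A...A.

t=1: a0@(1,1):B a1@(0,0):B a2@(3,5):B a3@(0,1):A a4@(5,4):A a5@(5,0):A a6@(2,4):B a7@(4,3):A
t=2: a0@(1,1):B a1@(0,2):B a2@(3,5):B a3@(0,3):A a4@(5,4):A a5@(5,0):A a6@(2,4):B a7@(4,3):A
t=3: (unchanged — steady state)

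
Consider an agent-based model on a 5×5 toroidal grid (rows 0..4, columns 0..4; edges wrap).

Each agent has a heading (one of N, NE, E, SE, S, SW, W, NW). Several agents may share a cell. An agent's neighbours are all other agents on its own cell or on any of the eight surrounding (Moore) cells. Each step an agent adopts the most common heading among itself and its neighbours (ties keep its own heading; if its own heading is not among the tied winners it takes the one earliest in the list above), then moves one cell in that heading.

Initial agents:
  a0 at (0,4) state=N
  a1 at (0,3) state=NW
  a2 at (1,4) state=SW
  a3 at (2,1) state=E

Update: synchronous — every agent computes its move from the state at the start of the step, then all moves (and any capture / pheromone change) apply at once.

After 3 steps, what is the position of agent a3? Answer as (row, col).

t=1: a0@(4,4):N a1@(4,2):NW a2@(2,3):SW a3@(2,2):E
t=2: a0@(3,4):N a1@(3,1):NW a2@(3,2):SW a3@(2,3):E
t=3: a0@(2,4):N a1@(2,0):NW a2@(4,1):SW a3@(2,4):E

(2, 4)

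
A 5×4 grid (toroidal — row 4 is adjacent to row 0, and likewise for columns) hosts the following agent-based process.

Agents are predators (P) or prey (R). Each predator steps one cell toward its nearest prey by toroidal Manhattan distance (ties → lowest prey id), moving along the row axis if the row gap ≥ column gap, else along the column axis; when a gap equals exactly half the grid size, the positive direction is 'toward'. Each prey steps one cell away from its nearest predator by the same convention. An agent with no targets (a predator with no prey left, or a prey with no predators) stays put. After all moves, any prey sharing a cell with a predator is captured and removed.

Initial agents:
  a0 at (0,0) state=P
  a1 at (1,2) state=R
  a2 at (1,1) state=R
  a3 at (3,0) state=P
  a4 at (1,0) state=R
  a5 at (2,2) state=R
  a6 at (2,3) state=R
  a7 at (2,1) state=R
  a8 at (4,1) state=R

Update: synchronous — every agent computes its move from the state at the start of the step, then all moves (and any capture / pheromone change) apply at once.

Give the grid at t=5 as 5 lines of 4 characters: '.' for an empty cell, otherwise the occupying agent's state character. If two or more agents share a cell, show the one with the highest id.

t=1: a0@(1,0):P a1@(1,1):R a2@(2,1):R a3@(2,0):P a5@(2,1):R a6@(1,3):R a7@(1,1):R a8@(3,1):R
t=2: a0@(1,1):P a1@(1,2):R a2@(2,2):R a3@(2,1):P a5@(2,2):R a6@(1,2):R a7@(1,2):R a8@(4,1):R
t=3: a0@(1,2):P a1@(1,3):R a2@(2,3):R a3@(2,2):P a5@(2,3):R a6@(1,3):R a7@(1,3):R a8@(3,1):R
t=4: a0@(1,3):P a1@(1,0):R a2@(2,0):R a3@(2,3):P a5@(2,0):R a6@(1,0):R a7@(1,0):R a8@(4,1):R
t=5: a0@(1,0):P a1@(1,1):R a2@(2,1):R a3@(2,0):P a5@(2,1):R a6@(1,1):R a7@(1,1):R a8@(3,1):R

....
PR..
PR..
.R..
....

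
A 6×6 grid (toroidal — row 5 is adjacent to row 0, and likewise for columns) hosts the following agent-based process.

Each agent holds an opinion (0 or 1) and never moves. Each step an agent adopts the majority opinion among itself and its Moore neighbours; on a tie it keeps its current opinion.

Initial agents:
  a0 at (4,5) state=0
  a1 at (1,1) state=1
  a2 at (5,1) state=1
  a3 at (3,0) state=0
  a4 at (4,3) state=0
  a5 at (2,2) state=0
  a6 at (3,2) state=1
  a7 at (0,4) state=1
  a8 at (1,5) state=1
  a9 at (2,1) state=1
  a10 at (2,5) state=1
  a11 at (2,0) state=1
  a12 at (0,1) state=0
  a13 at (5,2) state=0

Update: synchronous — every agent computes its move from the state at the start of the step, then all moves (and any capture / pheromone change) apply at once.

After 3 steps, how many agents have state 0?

5

t=1: a0@(4,5):0 a1@(1,1):1 a2@(5,1):0 a3@(3,0):1 a4@(4,3):0 a5@(2,2):1 a6@(3,2):1 a7@(0,4):1 a8@(1,5):1 a9@(2,1):1 a10@(2,5):1 a11@(2,0):1 a12@(0,1):0 a13@(5,2):0
t=2: (unchanged — steady state)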